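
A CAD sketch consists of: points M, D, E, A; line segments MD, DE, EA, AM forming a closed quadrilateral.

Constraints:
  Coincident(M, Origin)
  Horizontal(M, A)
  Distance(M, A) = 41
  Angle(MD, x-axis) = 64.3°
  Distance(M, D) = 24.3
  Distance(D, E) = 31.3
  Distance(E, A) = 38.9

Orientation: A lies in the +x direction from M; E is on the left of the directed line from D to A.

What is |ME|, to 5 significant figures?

53.500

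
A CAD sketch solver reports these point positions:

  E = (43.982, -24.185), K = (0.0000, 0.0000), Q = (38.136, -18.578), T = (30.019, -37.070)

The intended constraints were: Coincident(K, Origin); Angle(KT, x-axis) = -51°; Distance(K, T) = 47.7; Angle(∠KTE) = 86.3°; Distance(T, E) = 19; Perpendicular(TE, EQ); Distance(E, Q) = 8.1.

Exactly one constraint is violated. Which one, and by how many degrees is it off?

Perpendicular(TE, EQ) — off by 3.49°.

K = (0.00, 0.00) ✓; KT at -51.00° ✓; |KT| = 47.70 ✓; ∠KTE = 86.30° ✓; |TE| = 19.00 ✓; ∠(TE, EQ) = 93.49° ✗; |EQ| = 8.100 ✓.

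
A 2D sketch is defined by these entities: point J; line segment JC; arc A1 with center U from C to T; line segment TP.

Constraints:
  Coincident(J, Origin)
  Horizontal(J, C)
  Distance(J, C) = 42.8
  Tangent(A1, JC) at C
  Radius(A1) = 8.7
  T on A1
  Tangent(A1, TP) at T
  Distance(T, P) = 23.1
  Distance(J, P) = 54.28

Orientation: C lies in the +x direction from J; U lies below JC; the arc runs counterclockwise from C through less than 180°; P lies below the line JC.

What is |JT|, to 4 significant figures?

36.60

Checks: ∠(UC, CJ) = 90.00° ✓; |UT| = 8.700 ✓; ∠(UT, TP) = 90.00° ✓; |TP| = 23.10 ✓; |JP| = 54.28 ✓.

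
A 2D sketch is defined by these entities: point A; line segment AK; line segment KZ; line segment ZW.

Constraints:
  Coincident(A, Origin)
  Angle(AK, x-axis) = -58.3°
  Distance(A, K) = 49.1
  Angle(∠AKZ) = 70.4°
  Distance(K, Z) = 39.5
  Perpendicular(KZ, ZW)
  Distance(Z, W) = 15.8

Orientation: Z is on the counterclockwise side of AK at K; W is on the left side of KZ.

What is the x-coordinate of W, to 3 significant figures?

38.2

∠AKZ = 70.4°, so KZ runs at -58.3° + (180° − 70.4°) = 51.3° from the x-axis; with |KZ| = 39.5, Z = K + 39.5·(cos 51.3°, sin 51.3°) = (50.5, -10.9). KZ is perpendicular to ZW; with |ZW| = 15.8 on the left of KZ, W = Z + 15.8·(-0.780, 0.625) = (38.2, -1.07). So W.x = 38.2.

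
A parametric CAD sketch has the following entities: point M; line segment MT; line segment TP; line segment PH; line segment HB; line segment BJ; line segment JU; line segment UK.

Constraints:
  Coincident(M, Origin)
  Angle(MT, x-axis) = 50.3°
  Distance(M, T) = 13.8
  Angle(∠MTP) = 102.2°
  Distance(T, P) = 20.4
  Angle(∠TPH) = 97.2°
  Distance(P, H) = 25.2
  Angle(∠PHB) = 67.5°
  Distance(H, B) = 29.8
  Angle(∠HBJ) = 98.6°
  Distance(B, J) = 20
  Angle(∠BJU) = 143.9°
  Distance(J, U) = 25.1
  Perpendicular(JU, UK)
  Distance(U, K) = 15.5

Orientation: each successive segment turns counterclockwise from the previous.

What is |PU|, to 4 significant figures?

22.03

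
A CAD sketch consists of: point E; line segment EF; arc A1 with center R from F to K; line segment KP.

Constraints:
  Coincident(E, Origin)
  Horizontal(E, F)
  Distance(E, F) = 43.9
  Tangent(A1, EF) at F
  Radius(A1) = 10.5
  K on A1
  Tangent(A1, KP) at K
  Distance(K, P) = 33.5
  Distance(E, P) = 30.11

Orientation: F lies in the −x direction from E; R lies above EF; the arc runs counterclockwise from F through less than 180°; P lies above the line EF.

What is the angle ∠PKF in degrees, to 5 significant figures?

157.13°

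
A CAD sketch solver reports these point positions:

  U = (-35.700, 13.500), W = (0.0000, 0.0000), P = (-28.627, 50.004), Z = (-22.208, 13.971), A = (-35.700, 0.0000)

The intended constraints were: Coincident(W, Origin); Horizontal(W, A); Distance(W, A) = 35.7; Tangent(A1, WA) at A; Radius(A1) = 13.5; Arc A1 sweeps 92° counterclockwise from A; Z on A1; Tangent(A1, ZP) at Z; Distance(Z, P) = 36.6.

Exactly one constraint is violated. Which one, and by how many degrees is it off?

Tangent(A1, ZP) at Z — off by 8.10°.

W = (0.00, 0.00) ✓; W.y = 0.00, A.y = 0.00 ✓; |WA| = 35.70 ✓; ∠(UA, AW) = 90.00° ✓; |UA| = 13.50 ✓; bearing(U→Z) − bearing(U→A) = 92.00° ✓; |UZ| = 13.50 ✓; ∠(UZ, ZP) = 81.90° ✗; |ZP| = 36.60 ✓.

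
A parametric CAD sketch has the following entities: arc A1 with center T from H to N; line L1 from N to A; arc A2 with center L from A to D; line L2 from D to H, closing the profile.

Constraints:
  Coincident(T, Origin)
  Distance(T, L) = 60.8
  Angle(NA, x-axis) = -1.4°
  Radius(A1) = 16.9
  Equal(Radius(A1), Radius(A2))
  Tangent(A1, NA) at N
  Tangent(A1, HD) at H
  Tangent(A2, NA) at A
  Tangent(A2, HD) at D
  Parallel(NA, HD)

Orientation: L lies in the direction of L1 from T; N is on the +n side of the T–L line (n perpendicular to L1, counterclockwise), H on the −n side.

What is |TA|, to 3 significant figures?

63.1

The slot axis is L1's direction at -1.4°, so u = (cos -1.4°, sin -1.4°) = (1.00, -0.0244) and n = (−sin -1.4°, cos -1.4°) = (0.0244, 1.00). T is at the origin and L lies 60.8 along u from T, so L = 60.8·u = (60.8, -1.49). Tangency of A1 to both parallel lines with radius 16.9 puts N and H at T ± 16.9·n: N = (0.413, 16.9), H = (-0.413, -16.9). Equal radii place A and D the same way about L: A = L + 16.9·n = (61.2, 15.4), D = L − 16.9·n = (60.4, -18.4). Then |TA| = |A − T| = 63.1.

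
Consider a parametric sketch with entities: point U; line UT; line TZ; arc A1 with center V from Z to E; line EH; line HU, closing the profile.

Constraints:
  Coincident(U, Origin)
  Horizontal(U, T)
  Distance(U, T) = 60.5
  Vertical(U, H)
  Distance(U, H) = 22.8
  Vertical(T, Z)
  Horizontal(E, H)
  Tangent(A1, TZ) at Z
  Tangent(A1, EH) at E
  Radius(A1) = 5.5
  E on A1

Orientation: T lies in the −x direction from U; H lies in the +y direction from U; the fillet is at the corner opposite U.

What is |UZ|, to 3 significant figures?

62.9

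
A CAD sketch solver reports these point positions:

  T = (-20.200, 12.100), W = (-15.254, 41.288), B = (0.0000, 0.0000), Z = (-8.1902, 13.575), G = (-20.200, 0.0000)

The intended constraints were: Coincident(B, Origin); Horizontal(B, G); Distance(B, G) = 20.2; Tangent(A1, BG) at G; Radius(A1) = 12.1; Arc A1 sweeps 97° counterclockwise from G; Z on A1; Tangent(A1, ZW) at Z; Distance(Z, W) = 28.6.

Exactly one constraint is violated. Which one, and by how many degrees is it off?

Tangent(A1, ZW) at Z — off by 7.30°.

B = (0.00, 0.00) ✓; B.y = 0.00, G.y = 0.00 ✓; |BG| = 20.20 ✓; ∠(TG, GB) = 90.00° ✓; |TG| = 12.10 ✓; bearing(T→Z) − bearing(T→G) = 97.00° ✓; |TZ| = 12.10 ✓; ∠(TZ, ZW) = 82.70° ✗; |ZW| = 28.60 ✓.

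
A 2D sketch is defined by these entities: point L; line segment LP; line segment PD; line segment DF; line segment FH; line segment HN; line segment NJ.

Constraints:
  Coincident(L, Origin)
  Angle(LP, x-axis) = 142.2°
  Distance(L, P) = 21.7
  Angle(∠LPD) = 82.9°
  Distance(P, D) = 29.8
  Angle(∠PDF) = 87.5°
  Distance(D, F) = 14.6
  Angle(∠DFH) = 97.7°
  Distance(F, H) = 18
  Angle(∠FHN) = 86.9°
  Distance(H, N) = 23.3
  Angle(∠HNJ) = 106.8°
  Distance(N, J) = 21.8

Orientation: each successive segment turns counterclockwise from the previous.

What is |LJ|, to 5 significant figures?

45.543

L is at the origin; LP runs at 142.2° with length 21.7, so P = (-17.146, 13.300). ∠LPD = 82.9° gives PD at -120.70° from the x-axis; with |PD| = 29.8, D = (-32.361, -12.324). ∠PDF = 87.5° gives DF at -28.200° from the x-axis; with |DF| = 14.6, F = (-19.494, -19.223). ∠DFH = 97.7° gives FH at 54.100° from the x-axis; with |FH| = 18.0, H = (-8.9388, -4.6420). ∠FHN = 86.9° gives HN at 147.20° from the x-axis; with |HN| = 23.3, N = (-28.524, 7.9798). ∠HNJ = 106.8° gives NJ at -139.60° from the x-axis; with |NJ| = 21.8, J = (-45.126, -6.1492). Then |LJ| = |J − L| = 45.543.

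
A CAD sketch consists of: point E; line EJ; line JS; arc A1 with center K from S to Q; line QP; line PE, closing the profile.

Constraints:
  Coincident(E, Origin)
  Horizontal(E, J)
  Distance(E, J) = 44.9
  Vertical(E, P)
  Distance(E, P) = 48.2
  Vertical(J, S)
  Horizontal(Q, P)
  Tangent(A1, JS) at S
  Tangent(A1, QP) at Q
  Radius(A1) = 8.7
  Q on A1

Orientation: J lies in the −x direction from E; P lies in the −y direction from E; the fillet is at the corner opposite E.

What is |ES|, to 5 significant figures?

59.802

E is at the origin; EJ is horizontal with |EJ| = 44.9 and J on the −x side, so J = (-44.900, 0.0000). E and P share the same x with |EP| = 48.2 and P on the −y side, so P = (0.0000, -48.200). The virtual corner opposite E is at (-44.900, -48.200). A1 meets JS tangentially, so KS is at right angles to JS and A1 meets QP tangentially, so KQ is at right angles to QP, with radius 8.7, so the center K sits 8.7 in from both sides at K = (-36.200, -39.500). That places the tangent points at S = (-44.900, -39.500) on JS and Q = (-36.200, -48.200) on QP. Then |ES| = |S − E| = 59.802.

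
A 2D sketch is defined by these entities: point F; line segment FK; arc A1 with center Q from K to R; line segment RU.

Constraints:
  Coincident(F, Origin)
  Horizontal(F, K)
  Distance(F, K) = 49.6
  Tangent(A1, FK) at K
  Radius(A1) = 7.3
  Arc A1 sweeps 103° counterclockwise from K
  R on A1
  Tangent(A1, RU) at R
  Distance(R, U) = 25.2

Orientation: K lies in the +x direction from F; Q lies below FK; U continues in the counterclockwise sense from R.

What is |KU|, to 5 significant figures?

33.527

On A1, K sits at bearing 90° from Q; a 103° counterclockwise sweep puts R at bearing 193°, so R = Q + 7.3·(cos 193°, sin 193°) = (42.487, -8.9421). Since A1 is tangent to RU there, QR ⟂ RU, so RU runs along (−sin 193°, cos 193°); with |RU| = 25.2, U = (48.156, -33.496). Then |KU| = |U − K| = 33.527.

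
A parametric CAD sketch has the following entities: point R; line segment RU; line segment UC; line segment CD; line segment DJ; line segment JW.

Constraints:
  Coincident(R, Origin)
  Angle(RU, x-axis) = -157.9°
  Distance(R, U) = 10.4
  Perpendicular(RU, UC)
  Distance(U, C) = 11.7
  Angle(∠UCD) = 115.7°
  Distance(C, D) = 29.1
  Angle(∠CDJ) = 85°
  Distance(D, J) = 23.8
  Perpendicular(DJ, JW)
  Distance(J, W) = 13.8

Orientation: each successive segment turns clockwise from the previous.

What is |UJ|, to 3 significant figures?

34.7

R is at the origin; RU runs at -157.9° with length 10.4, so U = (-9.64, -3.91). The perpendicularity gives UC at right angles to RU, so UC runs at 112°; with |UC| = 11.7, C = (-14.0, 6.93). ∠UCD = 115.7° gives CD at 47.8° from the x-axis; with |CD| = 29.1, D = (5.51, 28.5). ∠CDJ = 85.0° gives DJ at -47.2° from the x-axis; with |DJ| = 23.8, J = (21.7, 11.0). Then |UJ| = |J − U| = 34.7.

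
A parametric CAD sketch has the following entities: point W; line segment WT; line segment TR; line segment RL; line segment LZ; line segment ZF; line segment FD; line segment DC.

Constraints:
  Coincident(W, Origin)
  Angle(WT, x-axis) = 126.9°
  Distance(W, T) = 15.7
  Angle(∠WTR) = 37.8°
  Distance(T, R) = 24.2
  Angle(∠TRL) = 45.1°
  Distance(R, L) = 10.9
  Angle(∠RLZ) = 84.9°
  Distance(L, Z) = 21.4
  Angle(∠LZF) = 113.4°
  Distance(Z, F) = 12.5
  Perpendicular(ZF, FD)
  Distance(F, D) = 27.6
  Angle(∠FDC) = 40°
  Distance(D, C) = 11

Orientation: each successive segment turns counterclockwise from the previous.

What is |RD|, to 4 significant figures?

11.58

∠LZF = 113.4° gives ZF at -154.3° from the x-axis; with |ZF| = 12.5, F = (-29.40, 4.521). ZF ⟂ FD, so FD runs at -64.30°; with |FD| = 27.6, D = (-17.44, -20.35). Then |RD| = |D − R| = 11.58.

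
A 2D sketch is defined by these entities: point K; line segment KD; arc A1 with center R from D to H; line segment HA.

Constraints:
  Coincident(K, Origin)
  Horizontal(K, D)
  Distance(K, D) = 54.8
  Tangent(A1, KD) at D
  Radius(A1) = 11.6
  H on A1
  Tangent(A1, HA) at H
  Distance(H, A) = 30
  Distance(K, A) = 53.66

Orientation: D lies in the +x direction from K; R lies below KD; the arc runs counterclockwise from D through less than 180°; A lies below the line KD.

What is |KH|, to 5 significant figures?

44.414

Checks: K.y = 0.00, D.y = 0.00 ✓; ∠(RD, DK) = 90.00° ✓; |RD| = 11.60 ✓; |RH| = 11.60 ✓; ∠(RH, HA) = 90.00° ✓; |HA| = 30.00 ✓; |KA| = 53.66 ✓.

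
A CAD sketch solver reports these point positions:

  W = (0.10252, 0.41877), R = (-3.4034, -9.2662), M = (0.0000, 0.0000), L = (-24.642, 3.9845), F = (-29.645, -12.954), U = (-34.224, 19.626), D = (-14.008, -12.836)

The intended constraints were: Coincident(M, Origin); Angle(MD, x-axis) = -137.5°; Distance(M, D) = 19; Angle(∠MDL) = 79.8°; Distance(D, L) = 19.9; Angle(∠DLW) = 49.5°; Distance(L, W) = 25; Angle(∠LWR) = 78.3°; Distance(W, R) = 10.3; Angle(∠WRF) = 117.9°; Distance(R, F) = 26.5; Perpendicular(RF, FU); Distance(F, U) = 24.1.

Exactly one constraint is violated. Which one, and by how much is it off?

Distance(F, U) = 24.1 — off by 8.80.

M = (0.00, 0.00) ✓; MD at -137.5° ✓; |MD| = 19.00 ✓; ∠MDL = 79.80° ✓; |DL| = 19.90 ✓; ∠DLW = 49.50° ✓; |LW| = 25.00 ✓; ∠LWR = 78.30° ✓; |WR| = 10.30 ✓; ∠WRF = 117.9° ✓; |RF| = 26.50 ✓; ∠(RF, FU) = 90.00° ✓; |FU| = 32.90 ✗.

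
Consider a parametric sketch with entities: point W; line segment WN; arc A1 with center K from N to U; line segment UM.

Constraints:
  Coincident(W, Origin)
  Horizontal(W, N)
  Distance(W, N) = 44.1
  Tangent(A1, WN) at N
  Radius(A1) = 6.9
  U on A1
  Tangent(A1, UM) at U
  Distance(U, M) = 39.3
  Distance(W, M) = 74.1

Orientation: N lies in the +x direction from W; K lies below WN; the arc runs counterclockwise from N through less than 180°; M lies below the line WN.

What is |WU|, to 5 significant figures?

39.806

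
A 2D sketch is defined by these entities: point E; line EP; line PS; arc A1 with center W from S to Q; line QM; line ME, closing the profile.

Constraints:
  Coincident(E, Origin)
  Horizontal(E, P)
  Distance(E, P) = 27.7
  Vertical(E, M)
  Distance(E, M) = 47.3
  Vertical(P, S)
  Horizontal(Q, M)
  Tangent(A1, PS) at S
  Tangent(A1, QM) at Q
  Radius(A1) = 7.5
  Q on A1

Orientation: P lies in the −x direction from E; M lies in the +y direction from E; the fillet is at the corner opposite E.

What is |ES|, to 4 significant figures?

48.49

The virtual corner opposite E is at (-27.70, 47.30). The tangent condition forces WS to be normal to PS and since A1 is tangent to QM there, WQ ⟂ QM, with radius 7.5, so the center W sits 7.5 in from both sides at W = (-20.20, 39.80). That places the tangent points at S = (-27.70, 39.80) on PS and Q = (-20.20, 47.30) on QM. Then |ES| = |S − E| = 48.49.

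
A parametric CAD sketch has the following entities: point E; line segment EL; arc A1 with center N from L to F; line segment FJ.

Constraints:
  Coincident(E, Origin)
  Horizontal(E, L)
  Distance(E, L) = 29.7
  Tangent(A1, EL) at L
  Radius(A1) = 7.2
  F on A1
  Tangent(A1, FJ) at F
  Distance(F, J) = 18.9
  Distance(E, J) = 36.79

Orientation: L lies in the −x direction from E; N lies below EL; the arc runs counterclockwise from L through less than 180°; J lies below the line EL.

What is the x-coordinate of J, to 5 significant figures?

-25.103

Checks: |NF| = 7.200 ✓; ∠(NF, FJ) = 90.00° ✓; |FJ| = 18.90 ✓; |EJ| = 36.79 ✓.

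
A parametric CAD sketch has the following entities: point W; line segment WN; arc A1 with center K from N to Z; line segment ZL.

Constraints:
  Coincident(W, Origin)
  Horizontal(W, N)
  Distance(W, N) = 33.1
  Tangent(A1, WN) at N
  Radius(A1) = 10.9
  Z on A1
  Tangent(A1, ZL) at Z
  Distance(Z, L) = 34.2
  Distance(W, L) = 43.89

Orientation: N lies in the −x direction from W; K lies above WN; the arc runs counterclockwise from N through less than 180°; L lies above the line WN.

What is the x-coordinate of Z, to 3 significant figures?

-22.5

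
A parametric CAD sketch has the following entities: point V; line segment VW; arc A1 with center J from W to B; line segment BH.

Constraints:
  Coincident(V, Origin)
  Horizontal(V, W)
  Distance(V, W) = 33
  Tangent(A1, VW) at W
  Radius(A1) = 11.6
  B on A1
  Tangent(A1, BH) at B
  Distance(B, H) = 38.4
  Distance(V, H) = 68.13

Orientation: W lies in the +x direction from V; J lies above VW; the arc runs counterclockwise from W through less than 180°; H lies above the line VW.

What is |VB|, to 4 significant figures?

45.86

Checks: V.y = 0.00, W.y = 0.00 ✓; |JB| = 11.60 ✓; ∠(JB, BH) = 90.00° ✓; |BH| = 38.40 ✓; |VH| = 68.13 ✓.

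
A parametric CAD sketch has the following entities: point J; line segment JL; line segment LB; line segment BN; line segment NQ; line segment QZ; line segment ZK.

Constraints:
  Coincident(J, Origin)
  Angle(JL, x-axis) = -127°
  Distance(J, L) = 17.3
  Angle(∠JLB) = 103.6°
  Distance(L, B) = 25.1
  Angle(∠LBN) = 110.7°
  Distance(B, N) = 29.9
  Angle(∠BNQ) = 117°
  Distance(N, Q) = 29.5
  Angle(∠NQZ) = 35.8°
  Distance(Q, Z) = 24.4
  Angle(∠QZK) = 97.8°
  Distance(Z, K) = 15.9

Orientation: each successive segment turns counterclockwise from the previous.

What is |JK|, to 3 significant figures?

39.4

J is at the origin; JL runs at -127.0° with length 17.3, so L = (-10.4, -13.8). ∠JLB = 103.6° gives LB at -50.6° from the x-axis; with |LB| = 25.1, B = (5.52, -33.2). ∠LBN = 110.7° gives BN at 18.7° from the x-axis; with |BN| = 29.9, N = (33.8, -23.6). ∠BNQ = 117.0° gives NQ at 81.7° from the x-axis; with |NQ| = 29.5, Q = (38.1, 5.57). ∠NQZ = 35.8° gives QZ at -134° from the x-axis; with |QZ| = 24.4, Z = (21.1, -12.0). ∠QZK = 97.8° gives ZK at -51.9° from the x-axis; with |ZK| = 15.9, K = (30.9, -24.5). Then |JK| = |K − J| = 39.4.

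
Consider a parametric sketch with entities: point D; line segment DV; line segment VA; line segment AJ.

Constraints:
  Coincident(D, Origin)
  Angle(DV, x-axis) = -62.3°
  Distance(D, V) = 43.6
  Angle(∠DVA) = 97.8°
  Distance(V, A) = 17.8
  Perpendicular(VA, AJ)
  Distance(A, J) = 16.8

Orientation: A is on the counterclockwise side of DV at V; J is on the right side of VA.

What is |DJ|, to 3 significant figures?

64.5

D is at the origin; DV runs at -62.3° with length 43.6, so V = 43.6·(cos -62.3°, sin -62.3°) = (20.3, -38.6). ∠DVA = 97.8°, so VA runs at -62.3° + (180° − 97.8°) = 19.9° from the x-axis; with |VA| = 17.8, A = V + 17.8·(cos 19.9°, sin 19.9°) = (37.0, -32.5). VA ⟂ AJ; with |AJ| = 16.8 on the right of VA, J = A + 16.8·(0.340, -0.940) = (42.7, -48.3). Then |DJ| = |J − D| = 64.5.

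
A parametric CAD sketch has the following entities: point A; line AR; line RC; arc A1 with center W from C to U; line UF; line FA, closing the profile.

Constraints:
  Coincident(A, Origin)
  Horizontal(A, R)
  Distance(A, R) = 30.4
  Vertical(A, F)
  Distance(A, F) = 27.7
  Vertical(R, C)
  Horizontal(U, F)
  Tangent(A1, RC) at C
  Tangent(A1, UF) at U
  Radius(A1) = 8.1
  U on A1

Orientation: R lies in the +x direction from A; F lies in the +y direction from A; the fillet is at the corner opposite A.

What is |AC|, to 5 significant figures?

36.171

A is at the origin; AR is horizontal with |AR| = 30.4 and R on the +x side, so R = (30.400, 0.0000). A and F share the same x with |AF| = 27.7 and F on the +y side, so F = (0.0000, 27.700). The virtual corner opposite A is at (30.400, 27.700). Tangency of A1 to RC means the radius WC is perpendicular to RC and the tangent condition forces WU to be normal to UF, with radius 8.1, so the center W sits 8.1 in from both sides at W = (22.300, 19.600). That places the tangent points at C = (30.400, 19.600) on RC and U = (22.300, 27.700) on UF. Then |AC| = |C − A| = 36.171.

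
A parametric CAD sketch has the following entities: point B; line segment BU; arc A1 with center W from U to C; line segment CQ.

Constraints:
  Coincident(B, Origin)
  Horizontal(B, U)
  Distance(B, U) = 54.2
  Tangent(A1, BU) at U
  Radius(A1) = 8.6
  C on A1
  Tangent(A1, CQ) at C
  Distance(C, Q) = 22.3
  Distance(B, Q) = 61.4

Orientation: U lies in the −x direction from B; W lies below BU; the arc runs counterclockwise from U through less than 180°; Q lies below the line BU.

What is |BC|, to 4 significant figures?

63.15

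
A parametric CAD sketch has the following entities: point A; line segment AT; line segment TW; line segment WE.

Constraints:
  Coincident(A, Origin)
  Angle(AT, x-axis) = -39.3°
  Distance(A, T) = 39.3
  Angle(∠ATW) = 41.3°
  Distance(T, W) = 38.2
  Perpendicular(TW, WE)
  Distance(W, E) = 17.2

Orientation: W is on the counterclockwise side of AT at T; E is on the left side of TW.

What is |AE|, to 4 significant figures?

12.31

A is at the origin; AT runs at -39.3° with length 39.3, so T = 39.3·(cos -39.3°, sin -39.3°) = (30.41, -24.89). ∠ATW = 41.3°, so TW runs at -39.3° + (180° − 41.3°) = 99.40° from the x-axis; with |TW| = 38.2, W = T + 38.2·(cos 99.40°, sin 99.40°) = (24.17, 12.80). TW ⟂ WE; with |WE| = 17.2 on the left of TW, E = W + 17.2·(-0.9866, -0.1633) = (7.204, 9.986). Then |AE| = |E − A| = 12.31.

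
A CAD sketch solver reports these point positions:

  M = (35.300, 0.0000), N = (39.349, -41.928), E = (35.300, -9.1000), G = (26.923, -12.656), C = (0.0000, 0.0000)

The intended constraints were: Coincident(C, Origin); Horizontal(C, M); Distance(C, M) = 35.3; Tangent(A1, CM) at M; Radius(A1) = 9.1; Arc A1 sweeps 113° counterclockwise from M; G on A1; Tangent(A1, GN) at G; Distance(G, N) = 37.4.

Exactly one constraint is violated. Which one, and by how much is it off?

Distance(G, N) = 37.4 — off by 5.60.

C = (0.00, 0.00) ✓; C.y = 0.00, M.y = 0.00 ✓; |CM| = 35.30 ✓; ∠(EM, MC) = 90.00° ✓; |EM| = 9.100 ✓; bearing(E→G) − bearing(E→M) = 113.0° ✓; |EG| = 9.101 ✓; ∠(EG, GN) = 90.00° ✓; |GN| = 31.80 ✗.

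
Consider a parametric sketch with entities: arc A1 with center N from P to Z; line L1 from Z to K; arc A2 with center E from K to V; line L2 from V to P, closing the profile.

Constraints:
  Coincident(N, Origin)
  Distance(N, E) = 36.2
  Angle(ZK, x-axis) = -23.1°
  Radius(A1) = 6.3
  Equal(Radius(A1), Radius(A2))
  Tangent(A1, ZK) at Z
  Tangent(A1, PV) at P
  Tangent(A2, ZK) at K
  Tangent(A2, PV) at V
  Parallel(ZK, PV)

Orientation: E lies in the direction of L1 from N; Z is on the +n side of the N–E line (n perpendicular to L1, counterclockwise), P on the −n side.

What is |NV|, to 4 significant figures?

36.74

The slot axis is L1's direction at -23.1°, so u = (cos -23.1°, sin -23.1°) = (0.9198, -0.3923) and n = (−sin -23.1°, cos -23.1°) = (0.3923, 0.9198). N is at the origin and E lies 36.2 along u from N, so E = 36.2·u = (33.30, -14.20). Tangency of A1 to both parallel lines with radius 6.3 puts Z and P at N ± 6.3·n: Z = (2.472, 5.795), P = (-2.472, -5.795). Equal radii place K and V the same way about E: K = E + 6.3·n = (35.77, -8.408), V = E − 6.3·n = (30.83, -20.00). Then |NV| = |V − N| = 36.74.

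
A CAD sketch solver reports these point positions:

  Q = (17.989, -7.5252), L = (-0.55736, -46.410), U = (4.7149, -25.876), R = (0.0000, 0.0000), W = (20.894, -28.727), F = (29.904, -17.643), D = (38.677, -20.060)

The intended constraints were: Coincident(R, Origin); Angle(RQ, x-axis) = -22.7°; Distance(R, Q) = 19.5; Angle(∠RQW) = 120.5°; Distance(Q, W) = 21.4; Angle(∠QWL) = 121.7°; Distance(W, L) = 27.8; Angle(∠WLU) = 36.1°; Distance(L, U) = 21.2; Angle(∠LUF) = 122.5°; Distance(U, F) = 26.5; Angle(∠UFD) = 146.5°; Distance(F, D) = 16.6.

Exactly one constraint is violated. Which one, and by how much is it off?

Distance(F, D) = 16.6 — off by 7.50.

R = (0.00, 0.00) ✓; RQ at -22.70° ✓; |RQ| = 19.50 ✓; ∠RQW = 120.5° ✓; |QW| = 21.40 ✓; ∠QWL = 121.7° ✓; |WL| = 27.80 ✓; ∠WLU = 36.10° ✓; |LU| = 21.20 ✓; ∠LUF = 122.5° ✓; |UF| = 26.50 ✓; ∠UFD = 146.5° ✓; |FD| = 9.100 ✗.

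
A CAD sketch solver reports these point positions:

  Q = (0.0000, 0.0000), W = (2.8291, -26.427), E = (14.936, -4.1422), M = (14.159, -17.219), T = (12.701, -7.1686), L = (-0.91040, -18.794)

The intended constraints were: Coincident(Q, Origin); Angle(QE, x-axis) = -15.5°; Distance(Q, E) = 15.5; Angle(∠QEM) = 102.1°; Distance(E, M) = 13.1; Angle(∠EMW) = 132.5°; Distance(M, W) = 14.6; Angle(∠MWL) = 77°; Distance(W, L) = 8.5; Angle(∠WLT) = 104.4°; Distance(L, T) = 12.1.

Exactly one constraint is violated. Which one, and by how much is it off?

Distance(L, T) = 12.1 — off by 5.80.

Q = (0.00, 0.00) ✓; QE at -15.50° ✓; |QE| = 15.50 ✓; ∠QEM = 102.1° ✓; |EM| = 13.10 ✓; ∠EMW = 132.5° ✓; |MW| = 14.60 ✓; ∠MWL = 77.00° ✓; |WL| = 8.500 ✓; ∠WLT = 104.4° ✓; |LT| = 17.90 ✗.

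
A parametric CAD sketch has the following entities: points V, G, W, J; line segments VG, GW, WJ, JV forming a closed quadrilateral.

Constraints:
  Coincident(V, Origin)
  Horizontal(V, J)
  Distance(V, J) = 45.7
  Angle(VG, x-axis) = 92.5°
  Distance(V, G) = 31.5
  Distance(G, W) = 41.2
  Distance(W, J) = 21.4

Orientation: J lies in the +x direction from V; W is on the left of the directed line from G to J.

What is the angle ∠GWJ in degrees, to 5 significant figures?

126.58°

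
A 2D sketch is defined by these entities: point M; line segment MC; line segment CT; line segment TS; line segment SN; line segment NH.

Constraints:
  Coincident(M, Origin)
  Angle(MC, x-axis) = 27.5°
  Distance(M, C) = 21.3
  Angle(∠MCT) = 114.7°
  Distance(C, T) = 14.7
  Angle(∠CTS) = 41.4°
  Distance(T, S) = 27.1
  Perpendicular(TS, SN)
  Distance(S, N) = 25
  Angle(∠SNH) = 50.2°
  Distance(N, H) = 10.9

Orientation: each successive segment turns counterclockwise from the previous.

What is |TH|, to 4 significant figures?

25.99

M is at the origin; MC runs at 27.5° with length 21.3, so C = (18.89, 9.835). ∠MCT = 114.7° gives CT at 92.80° from the x-axis; with |CT| = 14.7, T = (18.18, 24.52). ∠CTS = 41.4° gives TS at -128.6° from the x-axis; with |TS| = 27.1, S = (1.268, 3.338). TS is perpendicular to SN, so SN runs at -38.60°; with |SN| = 25.0, N = (20.81, -12.26). ∠SNH = 50.2° gives NH at 91.20° from the x-axis; with |NH| = 10.9, H = (20.58, -1.361). Then |TH| = |H − T| = 25.99.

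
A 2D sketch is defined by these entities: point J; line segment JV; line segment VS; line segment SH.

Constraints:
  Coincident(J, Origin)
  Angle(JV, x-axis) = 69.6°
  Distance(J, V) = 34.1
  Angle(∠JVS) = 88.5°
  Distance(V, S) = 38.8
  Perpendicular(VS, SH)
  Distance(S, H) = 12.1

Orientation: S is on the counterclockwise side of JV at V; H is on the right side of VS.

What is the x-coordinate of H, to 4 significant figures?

-20.90

J is at the origin; JV runs at 69.6° with length 34.1, so V = 34.1·(cos 69.6°, sin 69.6°) = (11.89, 31.96). ∠JVS = 88.5°, so VS runs at 69.6° + (180° − 88.5°) = 161.1° from the x-axis; with |VS| = 38.8, S = V + 38.8·(cos 161.1°, sin 161.1°) = (-24.82, 44.53). VS is perpendicular to SH; with |SH| = 12.1 on the right of VS, H = S + 12.1·(0.3239, 0.9461) = (-20.90, 55.98). So H.x = -20.90.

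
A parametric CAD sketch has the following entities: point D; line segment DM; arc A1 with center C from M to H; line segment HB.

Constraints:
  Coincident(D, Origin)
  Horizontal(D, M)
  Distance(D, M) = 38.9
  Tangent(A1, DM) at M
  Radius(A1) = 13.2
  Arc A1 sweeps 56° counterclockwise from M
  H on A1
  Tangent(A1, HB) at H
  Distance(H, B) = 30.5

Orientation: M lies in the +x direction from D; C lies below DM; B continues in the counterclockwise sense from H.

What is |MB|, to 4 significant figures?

41.85

D is at the origin; D and M share the same y with |DM| = 38.9 and M on the +x side, so M = (38.90, 0.000). The tangent condition forces CM to be normal to DM, so C = M + (0, -13.2) = (38.90, -13.20). On A1, M sits at bearing 90° from C; a 56° counterclockwise sweep puts H at bearing 146°, so H = C + 13.2·(cos 146°, sin 146°) = (27.96, -5.819). A1 meets HB tangentially, so CH is at right angles to HB, so HB runs along (−sin 146°, cos 146°); with |HB| = 30.5, B = (10.90, -31.10). Then |MB| = |B − M| = 41.85.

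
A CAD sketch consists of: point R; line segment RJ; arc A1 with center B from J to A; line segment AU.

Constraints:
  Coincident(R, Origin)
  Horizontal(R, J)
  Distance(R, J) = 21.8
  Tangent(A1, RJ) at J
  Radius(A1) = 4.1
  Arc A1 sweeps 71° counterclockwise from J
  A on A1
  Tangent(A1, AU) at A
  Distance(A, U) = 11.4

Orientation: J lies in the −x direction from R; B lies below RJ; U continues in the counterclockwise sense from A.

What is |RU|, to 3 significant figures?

32.4

R is at the origin; RJ is horizontal with |RJ| = 21.8 and J on the −x side, so J = (-21.8, 0.00). The tangent condition forces BJ to be normal to RJ, so B = J + (0, -4.1) = (-21.8, -4.10). On A1, J sits at bearing 90° from B; a 71° counterclockwise sweep puts A at bearing 161°, so A = B + 4.1·(cos 161°, sin 161°) = (-25.7, -2.77). A1 meets AU tangentially, so BA is at right angles to AU, so AU runs along (−sin 161°, cos 161°); with |AU| = 11.4, U = (-29.4, -13.5). Then |RU| = |U − R| = 32.4.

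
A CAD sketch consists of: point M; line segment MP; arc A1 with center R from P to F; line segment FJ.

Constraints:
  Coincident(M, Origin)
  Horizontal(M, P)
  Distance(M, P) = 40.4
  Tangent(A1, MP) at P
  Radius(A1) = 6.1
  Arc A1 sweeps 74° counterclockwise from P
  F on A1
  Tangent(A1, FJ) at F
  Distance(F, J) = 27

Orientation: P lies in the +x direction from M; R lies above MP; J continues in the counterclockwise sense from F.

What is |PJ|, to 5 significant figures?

33.159

M is at the origin; MP is horizontal with |MP| = 40.4 and P on the +x side, so P = (40.400, 0.0000). The tangent condition forces RP to be normal to MP, so R = P + (0, 6.1) = (40.400, 6.1000). On A1, P sits at bearing -90° from R; a 74° counterclockwise sweep puts F at bearing -16°, so F = R + 6.1·(cos -16°, sin -16°) = (46.264, 4.4186). Since A1 is tangent to FJ there, RF ⟂ FJ, so FJ runs along (−sin -16°, cos -16°); with |FJ| = 27.0, J = (53.706, 30.373). Then |PJ| = |J − P| = 33.159.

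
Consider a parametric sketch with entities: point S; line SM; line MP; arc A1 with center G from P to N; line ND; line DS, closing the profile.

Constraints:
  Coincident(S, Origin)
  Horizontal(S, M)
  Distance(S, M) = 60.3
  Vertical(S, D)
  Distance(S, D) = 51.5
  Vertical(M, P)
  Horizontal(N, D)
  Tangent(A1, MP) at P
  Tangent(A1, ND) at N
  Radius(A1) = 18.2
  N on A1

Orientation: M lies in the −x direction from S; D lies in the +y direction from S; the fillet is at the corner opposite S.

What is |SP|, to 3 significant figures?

68.9

The virtual corner opposite S is at (-60.3, 51.5). Tangency of A1 to MP means the radius GP is perpendicular to MP and the tangent condition forces GN to be normal to ND, with radius 18.2, so the center G sits 18.2 in from both sides at G = (-42.1, 33.3). That places the tangent points at P = (-60.3, 33.3) on MP and N = (-42.1, 51.5) on ND. Then |SP| = |P − S| = 68.9.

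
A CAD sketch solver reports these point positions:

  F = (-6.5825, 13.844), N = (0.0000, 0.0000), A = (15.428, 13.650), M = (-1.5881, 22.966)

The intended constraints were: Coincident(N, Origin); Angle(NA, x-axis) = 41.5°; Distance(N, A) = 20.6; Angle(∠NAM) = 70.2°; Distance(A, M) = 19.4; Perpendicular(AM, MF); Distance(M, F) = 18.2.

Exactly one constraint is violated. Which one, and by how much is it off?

Distance(M, F) = 18.2 — off by 7.80.

N = (0.00, 0.00) ✓; NA at 41.50° ✓; |NA| = 20.60 ✓; ∠NAM = 70.20° ✓; |AM| = 19.40 ✓; ∠(AM, MF) = 90.00° ✓; |MF| = 10.40 ✗.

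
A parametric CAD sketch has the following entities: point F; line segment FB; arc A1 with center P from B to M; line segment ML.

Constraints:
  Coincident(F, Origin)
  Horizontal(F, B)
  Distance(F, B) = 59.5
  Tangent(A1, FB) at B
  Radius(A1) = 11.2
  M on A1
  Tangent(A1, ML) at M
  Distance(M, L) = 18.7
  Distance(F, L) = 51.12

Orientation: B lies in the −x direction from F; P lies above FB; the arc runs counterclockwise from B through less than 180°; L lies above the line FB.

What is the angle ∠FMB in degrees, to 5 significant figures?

132.90°

Checks: |PM| = 11.20 ✓; ∠(PM, ML) = 90.00° ✓; |ML| = 18.70 ✓; |FL| = 51.12 ✓.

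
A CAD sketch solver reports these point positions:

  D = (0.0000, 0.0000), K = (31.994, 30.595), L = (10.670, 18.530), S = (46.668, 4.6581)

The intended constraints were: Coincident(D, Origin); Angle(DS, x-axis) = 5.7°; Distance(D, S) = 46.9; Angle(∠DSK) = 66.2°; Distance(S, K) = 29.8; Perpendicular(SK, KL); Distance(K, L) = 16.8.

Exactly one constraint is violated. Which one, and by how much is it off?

Distance(K, L) = 16.8 — off by 7.70.

D = (0.00, 0.00) ✓; DS at 5.700° ✓; |DS| = 46.90 ✓; ∠DSK = 66.20° ✓; |SK| = 29.80 ✓; ∠(SK, KL) = 90.00° ✓; |KL| = 24.50 ✗.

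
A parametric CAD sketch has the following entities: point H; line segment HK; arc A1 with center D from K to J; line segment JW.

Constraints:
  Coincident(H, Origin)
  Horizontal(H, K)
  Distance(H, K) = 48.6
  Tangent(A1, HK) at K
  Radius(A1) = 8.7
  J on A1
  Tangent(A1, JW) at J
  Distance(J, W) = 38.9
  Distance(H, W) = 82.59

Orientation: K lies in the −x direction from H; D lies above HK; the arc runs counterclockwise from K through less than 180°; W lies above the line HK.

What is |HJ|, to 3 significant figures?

45.3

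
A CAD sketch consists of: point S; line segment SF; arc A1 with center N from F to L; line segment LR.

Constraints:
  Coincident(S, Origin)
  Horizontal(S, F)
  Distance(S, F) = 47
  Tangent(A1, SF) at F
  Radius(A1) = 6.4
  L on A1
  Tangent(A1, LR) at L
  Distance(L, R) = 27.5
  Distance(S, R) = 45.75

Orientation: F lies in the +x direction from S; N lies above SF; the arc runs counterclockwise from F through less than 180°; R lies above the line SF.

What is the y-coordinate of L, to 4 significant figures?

10.66

Checks: |NF| = 6.400 ✓; |NL| = 6.400 ✓; ∠(NL, LR) = 90.00° ✓; |LR| = 27.50 ✓; |SR| = 45.75 ✓.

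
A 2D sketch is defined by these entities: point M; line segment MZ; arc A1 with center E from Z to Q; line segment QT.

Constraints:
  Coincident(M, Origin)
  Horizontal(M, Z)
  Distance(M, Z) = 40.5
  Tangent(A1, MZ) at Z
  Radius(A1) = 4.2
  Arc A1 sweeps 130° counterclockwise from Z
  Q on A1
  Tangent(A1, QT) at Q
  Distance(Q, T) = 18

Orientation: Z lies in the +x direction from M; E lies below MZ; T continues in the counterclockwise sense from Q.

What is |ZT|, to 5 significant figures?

22.311

M is at the origin; MZ is horizontal with |MZ| = 40.5 and Z on the +x side, so Z = (40.500, 0.0000). The tangent condition forces EZ to be normal to MZ, so E = Z + (0, -4.2) = (40.500, -4.2000). On A1, Z sits at bearing 90° from E; a 130° counterclockwise sweep puts Q at bearing 220°, so Q = E + 4.2·(cos 220°, sin 220°) = (37.283, -6.8997). The tangent condition forces EQ to be normal to QT, so QT runs along (−sin 220°, cos 220°); with |QT| = 18.0, T = (48.853, -20.689). Then |ZT| = |T − Z| = 22.311.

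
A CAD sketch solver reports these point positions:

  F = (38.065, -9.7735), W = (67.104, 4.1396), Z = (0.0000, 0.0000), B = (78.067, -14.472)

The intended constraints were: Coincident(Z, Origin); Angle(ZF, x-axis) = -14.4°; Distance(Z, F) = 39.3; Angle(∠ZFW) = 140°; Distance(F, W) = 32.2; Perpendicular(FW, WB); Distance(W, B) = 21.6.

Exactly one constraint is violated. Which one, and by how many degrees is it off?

Perpendicular(FW, WB) — off by 4.90°.

Z = (0.00, 0.00) ✓; ZF at -14.40° ✓; |ZF| = 39.30 ✓; ∠ZFW = 140.0° ✓; |FW| = 32.20 ✓; ∠(FW, WB) = 85.10° ✗; |WB| = 21.60 ✓.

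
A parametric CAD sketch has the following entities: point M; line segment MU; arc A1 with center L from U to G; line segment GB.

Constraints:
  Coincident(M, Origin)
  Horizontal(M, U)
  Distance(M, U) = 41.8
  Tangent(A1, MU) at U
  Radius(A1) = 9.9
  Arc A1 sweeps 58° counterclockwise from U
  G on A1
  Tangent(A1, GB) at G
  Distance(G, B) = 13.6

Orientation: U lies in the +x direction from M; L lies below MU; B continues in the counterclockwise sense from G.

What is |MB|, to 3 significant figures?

30.8

On A1, U sits at bearing 90° from L; a 58° counterclockwise sweep puts G at bearing 148°, so G = L + 9.9·(cos 148°, sin 148°) = (33.4, -4.65). A1 meets GB tangentially, so LG is at right angles to GB, so GB runs along (−sin 148°, cos 148°); with |GB| = 13.6, B = (26.2, -16.2). Then |MB| = |B − M| = 30.8.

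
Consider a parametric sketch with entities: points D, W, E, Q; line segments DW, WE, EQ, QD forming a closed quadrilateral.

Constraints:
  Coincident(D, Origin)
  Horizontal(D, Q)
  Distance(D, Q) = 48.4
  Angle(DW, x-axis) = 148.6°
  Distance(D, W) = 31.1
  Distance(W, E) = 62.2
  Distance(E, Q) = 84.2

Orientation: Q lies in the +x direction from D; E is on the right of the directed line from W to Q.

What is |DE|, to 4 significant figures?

50.95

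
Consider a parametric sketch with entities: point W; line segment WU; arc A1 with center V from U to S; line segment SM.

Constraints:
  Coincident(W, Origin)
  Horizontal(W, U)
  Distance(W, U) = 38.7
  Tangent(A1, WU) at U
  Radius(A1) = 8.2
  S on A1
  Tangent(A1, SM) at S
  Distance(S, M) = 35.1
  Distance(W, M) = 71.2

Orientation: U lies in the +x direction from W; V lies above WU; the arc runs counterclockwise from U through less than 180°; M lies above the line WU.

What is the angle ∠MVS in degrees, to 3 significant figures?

76.9°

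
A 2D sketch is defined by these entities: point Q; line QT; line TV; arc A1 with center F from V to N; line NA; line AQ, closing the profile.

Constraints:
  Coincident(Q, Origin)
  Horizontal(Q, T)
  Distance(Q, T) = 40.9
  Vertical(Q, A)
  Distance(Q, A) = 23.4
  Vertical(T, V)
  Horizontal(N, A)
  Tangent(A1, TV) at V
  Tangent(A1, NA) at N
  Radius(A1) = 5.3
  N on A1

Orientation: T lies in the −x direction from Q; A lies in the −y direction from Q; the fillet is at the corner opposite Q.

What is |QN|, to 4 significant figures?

42.60

Q is at the origin; QT is horizontal with |QT| = 40.9 and T on the −x side, so T = (-40.90, 0.000). Q and A share the same x with |QA| = 23.4 and A on the −y side, so A = (0.000, -23.40). The virtual corner opposite Q is at (-40.90, -23.40). The tangent condition forces FV to be normal to TV and the tangent condition forces FN to be normal to NA, with radius 5.3, so the center F sits 5.3 in from both sides at F = (-35.60, -18.10). That places the tangent points at V = (-40.90, -18.10) on TV and N = (-35.60, -23.40) on NA. Then |QN| = |N − Q| = 42.60.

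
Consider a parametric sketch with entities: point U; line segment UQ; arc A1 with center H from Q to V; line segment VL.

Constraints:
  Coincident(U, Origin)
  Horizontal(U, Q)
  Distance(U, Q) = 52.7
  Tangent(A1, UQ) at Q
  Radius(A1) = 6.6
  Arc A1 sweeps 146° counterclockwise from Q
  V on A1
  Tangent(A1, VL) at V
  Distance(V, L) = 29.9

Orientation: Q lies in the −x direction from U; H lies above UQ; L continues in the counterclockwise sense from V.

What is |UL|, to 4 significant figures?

79.22

U is at the origin; UQ is horizontal with |UQ| = 52.7 and Q on the −x side, so Q = (-52.70, 0.000). Tangency of A1 to UQ means the radius HQ is perpendicular to UQ, so H = Q + (0, 6.6) = (-52.70, 6.600). On A1, Q sits at bearing -90° from H; a 146° counterclockwise sweep puts V at bearing 56°, so V = H + 6.6·(cos 56°, sin 56°) = (-49.01, 12.07). Tangency of A1 to VL means the radius HV is perpendicular to VL, so VL runs along (−sin 56°, cos 56°); with |VL| = 29.9, L = (-73.80, 28.79). Then |UL| = |L − U| = 79.22.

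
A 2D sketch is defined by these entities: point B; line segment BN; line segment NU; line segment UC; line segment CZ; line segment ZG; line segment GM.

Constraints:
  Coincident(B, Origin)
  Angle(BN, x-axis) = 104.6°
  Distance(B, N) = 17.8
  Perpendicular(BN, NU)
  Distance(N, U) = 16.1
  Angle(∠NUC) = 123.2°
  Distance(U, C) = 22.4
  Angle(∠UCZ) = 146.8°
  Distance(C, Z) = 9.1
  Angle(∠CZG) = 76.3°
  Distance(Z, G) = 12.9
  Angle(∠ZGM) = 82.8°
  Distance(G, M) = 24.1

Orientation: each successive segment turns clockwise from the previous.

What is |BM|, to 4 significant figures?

28.95

∠CZG = 76.3° gives ZG at -179.1° from the x-axis; with |ZG| = 12.9, G = (17.08, -2.772). ∠ZGM = 82.8° gives GM at 83.70° from the x-axis; with |GM| = 24.1, M = (19.73, 21.18). Then |BM| = |M − B| = 28.95.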